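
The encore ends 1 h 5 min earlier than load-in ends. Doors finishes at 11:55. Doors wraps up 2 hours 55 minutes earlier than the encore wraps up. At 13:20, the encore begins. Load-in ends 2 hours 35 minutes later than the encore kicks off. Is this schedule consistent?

Yes

Load-in ends at 13:20 + 155 min = 15:55.
The encore ends at 15:55 − 65 min = 14:50.
Doors ends at 14:50 − 175 min = 11:55.
That matches the stated 11:55, so the schedule is consistent.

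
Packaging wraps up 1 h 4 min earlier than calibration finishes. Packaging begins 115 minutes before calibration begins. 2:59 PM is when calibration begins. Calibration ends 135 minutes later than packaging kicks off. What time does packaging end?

Packaging starts at 2:59 PM − 115 min = 1:04 PM.
Calibration ends at 1:04 PM + 135 min = 3:19 PM.
Packaging ends at 3:19 PM − 64 min = 2:15 PM.

2:15 PM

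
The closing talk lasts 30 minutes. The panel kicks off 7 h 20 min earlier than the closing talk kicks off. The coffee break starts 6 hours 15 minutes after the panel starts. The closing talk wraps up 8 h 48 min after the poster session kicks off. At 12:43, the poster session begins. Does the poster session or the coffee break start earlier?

the poster session

The closing talk ends at 12:43 + 528 min = 21:31.
The closing talk starts at 21:31 − 30 min = 21:01.
The panel starts at 21:01 − 440 min = 13:41.
The coffee break starts at 13:41 + 375 min = 19:56.
The poster session starts at 12:43 and the coffee break starts at 19:56, so the poster session is first.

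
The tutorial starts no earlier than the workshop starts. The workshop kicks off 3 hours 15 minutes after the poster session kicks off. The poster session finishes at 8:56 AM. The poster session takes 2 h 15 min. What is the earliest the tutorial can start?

The poster session starts at 8:56 AM − 135 min = 6:41 AM.
The workshop starts at 6:41 AM + 195 min = 9:56 AM.
The tutorial is bounded by the workshop, so the earliest it can start is 9:56 AM.

9:56 AM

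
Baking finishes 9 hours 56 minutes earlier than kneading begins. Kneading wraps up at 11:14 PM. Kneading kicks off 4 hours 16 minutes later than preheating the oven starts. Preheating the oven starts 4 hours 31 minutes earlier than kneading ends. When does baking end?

Preheating the oven starts at 11:14 PM − 271 min = 6:43 PM.
Kneading starts at 6:43 PM + 256 min = 10:59 PM.
Baking ends at 10:59 PM − 596 min = 1:03 PM.

1:03 PM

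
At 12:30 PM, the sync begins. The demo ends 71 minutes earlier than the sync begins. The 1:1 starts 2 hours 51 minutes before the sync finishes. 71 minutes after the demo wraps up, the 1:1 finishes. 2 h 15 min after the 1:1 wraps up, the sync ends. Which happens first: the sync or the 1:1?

The demo ends at 12:30 PM − 71 min = 11:19 AM.
The 1:1 ends at 11:19 AM + 71 min = 12:30 PM.
The sync ends at 12:30 PM + 135 min = 2:45 PM.
The 1:1 starts at 2:45 PM − 171 min = 11:54 AM.
The sync starts at 12:30 PM and the 1:1 starts at 11:54 AM, so the 1:1 is first.

the 1:1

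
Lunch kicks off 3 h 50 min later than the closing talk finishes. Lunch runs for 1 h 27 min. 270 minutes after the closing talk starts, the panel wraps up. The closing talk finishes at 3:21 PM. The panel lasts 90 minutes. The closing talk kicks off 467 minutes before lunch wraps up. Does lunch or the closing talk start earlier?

the closing talk

Lunch starts at 3:21 PM + 230 min = 7:11 PM.
Lunch ends at 7:11 PM + 87 min = 8:38 PM.
The closing talk starts at 8:38 PM − 467 min = 12:51 PM.
Lunch starts at 7:11 PM and the closing talk starts at 12:51 PM, so the closing talk is first.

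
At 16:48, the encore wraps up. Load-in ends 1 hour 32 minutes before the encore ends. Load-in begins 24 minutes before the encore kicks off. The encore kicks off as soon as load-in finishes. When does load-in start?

Load-in ends at 16:48 − 92 min = 15:16.
So the encore starts at 15:16.
Load-in starts at 15:16 − 24 min = 14:52.

14:52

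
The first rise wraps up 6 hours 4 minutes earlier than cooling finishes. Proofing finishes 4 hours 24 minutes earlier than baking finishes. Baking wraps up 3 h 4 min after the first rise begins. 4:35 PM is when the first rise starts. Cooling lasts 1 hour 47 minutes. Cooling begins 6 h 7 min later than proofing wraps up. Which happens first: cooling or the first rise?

Baking ends at 4:35 PM + 184 min = 7:39 PM.
Proofing ends at 7:39 PM − 264 min = 3:15 PM.
Cooling starts at 3:15 PM + 367 min = 9:22 PM.
Cooling starts at 9:22 PM and the first rise starts at 4:35 PM, so the first rise is first.

the first rise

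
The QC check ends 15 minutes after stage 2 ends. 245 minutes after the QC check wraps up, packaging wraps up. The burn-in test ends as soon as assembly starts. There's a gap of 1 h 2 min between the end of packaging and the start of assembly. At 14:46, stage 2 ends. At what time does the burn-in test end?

The QC check ends at 14:46 + 15 min = 15:01.
Packaging ends at 15:01 + 245 min = 19:06.
Assembly starts at 19:06 + 62 min = 20:08.
So the burn-in test ends at 20:08.

20:08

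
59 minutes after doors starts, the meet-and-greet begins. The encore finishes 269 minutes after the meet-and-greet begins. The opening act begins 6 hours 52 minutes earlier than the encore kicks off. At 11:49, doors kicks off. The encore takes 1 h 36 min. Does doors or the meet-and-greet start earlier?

doors

The meet-and-greet starts at 11:49 + 59 min = 12:48.
Doors starts at 11:49 and the meet-and-greet starts at 12:48, so doors is first.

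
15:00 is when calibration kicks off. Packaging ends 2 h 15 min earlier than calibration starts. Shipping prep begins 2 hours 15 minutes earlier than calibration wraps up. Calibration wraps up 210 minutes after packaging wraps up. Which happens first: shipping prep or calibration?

shipping prep

Packaging ends at 15:00 − 135 min = 12:45.
Calibration ends at 12:45 + 210 min = 16:15.
Shipping prep starts at 16:15 − 135 min = 14:00.
Shipping prep starts at 14:00 and calibration starts at 15:00, so shipping prep is first.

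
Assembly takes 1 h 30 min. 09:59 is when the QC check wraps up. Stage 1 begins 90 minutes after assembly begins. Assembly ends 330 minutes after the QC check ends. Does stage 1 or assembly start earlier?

Assembly ends at 09:59 + 330 min = 15:29.
Assembly starts at 15:29 − 90 min = 13:59.
Stage 1 starts at 13:59 + 90 min = 15:29.
Stage 1 starts at 15:29 and assembly starts at 13:59, so assembly is first.

assembly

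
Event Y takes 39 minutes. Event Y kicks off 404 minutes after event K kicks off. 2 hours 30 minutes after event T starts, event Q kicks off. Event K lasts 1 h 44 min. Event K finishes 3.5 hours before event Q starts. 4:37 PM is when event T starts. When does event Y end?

Event Q starts at 4:37 PM + 150 min = 7:07 PM.
Event K ends at 7:07 PM − 210 min = 3:37 PM.
Event K starts at 3:37 PM − 104 min = 1:53 PM.
Event Y starts at 1:53 PM + 404 min = 8:37 PM.
Event Y ends at 8:37 PM + 39 min = 9:16 PM.

9:16 PM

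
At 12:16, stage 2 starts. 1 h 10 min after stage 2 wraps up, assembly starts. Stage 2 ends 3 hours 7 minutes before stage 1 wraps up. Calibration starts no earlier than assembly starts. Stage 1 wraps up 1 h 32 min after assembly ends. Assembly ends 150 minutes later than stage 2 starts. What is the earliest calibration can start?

14:21

Assembly ends at 12:16 + 150 min = 14:46.
Stage 1 ends at 14:46 + 92 min = 16:18.
Stage 2 ends at 16:18 − 187 min = 13:11.
Assembly starts at 13:11 + 70 min = 14:21.
Calibration is bounded by assembly, so the earliest it can start is 14:21.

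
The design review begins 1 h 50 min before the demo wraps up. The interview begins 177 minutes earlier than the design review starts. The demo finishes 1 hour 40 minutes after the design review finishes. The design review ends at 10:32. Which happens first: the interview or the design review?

The demo ends at 10:32 + 100 min = 12:12.
The design review starts at 12:12 − 110 min = 10:22.
The interview starts at 10:22 − 177 min = 07:25.
The interview starts at 07:25 and the design review starts at 10:22, so the interview is first.

the interview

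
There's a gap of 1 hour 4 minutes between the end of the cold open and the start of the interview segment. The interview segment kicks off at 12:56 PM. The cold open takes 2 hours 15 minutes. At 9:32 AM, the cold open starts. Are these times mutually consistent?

The cold open ends at 9:32 AM + 135 min = 11:47 AM.
The interview segment starts at 11:47 AM + 64 min = 12:51 PM.
But the interview segment is also said to start at 12:56 PM — a 5-minute conflict.

No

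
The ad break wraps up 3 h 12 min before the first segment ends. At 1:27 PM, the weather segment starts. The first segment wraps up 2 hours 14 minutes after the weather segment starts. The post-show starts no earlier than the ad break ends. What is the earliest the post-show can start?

The first segment ends at 1:27 PM + 134 min = 3:41 PM.
The ad break ends at 3:41 PM − 192 min = 12:29 PM.
The post-show is bounded by the ad break, so the earliest it can start is 12:29 PM.

12:29 PM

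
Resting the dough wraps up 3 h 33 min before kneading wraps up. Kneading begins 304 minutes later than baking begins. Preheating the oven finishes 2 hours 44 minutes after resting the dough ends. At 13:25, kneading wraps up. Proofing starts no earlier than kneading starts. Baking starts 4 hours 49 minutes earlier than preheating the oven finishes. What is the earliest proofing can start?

Resting the dough ends at 13:25 − 213 min = 09:52.
Preheating the oven ends at 09:52 + 164 min = 12:36.
Baking starts at 12:36 − 289 min = 07:47.
Kneading starts at 07:47 + 304 min = 12:51.
Proofing is bounded by kneading, so the earliest it can start is 12:51.

12:51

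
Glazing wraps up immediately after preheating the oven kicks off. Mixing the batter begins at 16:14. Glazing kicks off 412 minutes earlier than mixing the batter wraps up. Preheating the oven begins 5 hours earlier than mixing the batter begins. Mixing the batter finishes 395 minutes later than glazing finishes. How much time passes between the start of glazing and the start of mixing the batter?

Preheating the oven starts at 16:14 − 300 min = 11:14.
So glazing ends at 11:14.
Mixing the batter ends at 11:14 + 395 min = 17:49.
Glazing starts at 17:49 − 412 min = 10:57.
From 10:57 to 16:14 is 5 h 17 min.

5 h 17 min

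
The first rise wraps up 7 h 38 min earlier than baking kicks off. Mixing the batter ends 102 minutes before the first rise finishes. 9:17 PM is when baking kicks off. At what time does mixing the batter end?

11:57 AM

The first rise ends at 9:17 PM − 458 min = 1:39 PM.
Mixing the batter ends at 1:39 PM − 102 min = 11:57 AM.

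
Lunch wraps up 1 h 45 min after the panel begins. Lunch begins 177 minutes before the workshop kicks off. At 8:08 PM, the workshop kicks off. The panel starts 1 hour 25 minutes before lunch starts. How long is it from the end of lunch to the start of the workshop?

Lunch starts at 8:08 PM − 177 min = 5:11 PM.
The panel starts at 5:11 PM − 85 min = 3:46 PM.
Lunch ends at 3:46 PM + 105 min = 5:31 PM.
From 5:31 PM to 8:08 PM is 2 hours 37 minutes.

2 hours 37 minutes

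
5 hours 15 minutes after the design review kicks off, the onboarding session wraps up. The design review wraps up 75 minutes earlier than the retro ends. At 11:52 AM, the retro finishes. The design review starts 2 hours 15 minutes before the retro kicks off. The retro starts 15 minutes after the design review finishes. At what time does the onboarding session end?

The design review ends at 11:52 AM − 75 min = 10:37 AM.
The retro starts at 10:37 AM + 15 min = 10:52 AM.
The design review starts at 10:52 AM − 135 min = 8:37 AM.
The onboarding session ends at 8:37 AM + 315 min = 1:52 PM.

1:52 PM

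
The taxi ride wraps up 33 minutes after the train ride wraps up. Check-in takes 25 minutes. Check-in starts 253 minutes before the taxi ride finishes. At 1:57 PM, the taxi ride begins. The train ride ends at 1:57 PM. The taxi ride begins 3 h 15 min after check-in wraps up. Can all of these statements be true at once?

The taxi ride ends at 1:57 PM + 33 min = 2:30 PM.
Check-in starts at 2:30 PM − 253 min = 10:17 AM.
Check-in ends at 10:17 AM + 25 min = 10:42 AM.
The taxi ride starts at 10:42 AM + 195 min = 1:57 PM.
That matches the stated 1:57 PM, so the schedule is consistent.

Yes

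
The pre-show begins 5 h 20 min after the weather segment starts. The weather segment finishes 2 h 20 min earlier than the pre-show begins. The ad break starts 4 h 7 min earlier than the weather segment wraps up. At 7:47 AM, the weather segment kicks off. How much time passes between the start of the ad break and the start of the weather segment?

The pre-show starts at 7:47 AM + 320 min = 1:07 PM.
The weather segment ends at 1:07 PM − 140 min = 10:47 AM.
The ad break starts at 10:47 AM − 247 min = 6:40 AM.
From 6:40 AM to 7:47 AM is 1 h 7 min.

1 h 7 min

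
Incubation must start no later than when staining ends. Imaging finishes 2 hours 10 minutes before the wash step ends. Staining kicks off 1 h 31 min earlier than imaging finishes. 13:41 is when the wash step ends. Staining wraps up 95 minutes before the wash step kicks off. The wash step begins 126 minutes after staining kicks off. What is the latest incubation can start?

Imaging ends at 13:41 − 130 min = 11:31.
Staining starts at 11:31 − 91 min = 10:00.
The wash step starts at 10:00 + 126 min = 12:06.
Staining ends at 12:06 − 95 min = 10:31.
Incubation is bounded by staining, so the latest it can start is 10:31.

10:31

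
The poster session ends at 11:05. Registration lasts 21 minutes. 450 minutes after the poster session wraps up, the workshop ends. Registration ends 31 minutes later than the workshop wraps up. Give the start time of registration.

The workshop ends at 11:05 + 450 min = 18:35.
Registration ends at 18:35 + 31 min = 19:06.
Registration starts at 19:06 − 21 min = 18:45.

18:45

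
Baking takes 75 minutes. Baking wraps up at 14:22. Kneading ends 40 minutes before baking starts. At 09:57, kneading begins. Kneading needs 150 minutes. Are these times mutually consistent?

Baking starts at 14:22 − 75 min = 13:07.
Kneading ends at 13:07 − 40 min = 12:27.
Kneading starts at 12:27 − 150 min = 09:57.
That matches the stated 09:57, so the schedule is consistent.

Yes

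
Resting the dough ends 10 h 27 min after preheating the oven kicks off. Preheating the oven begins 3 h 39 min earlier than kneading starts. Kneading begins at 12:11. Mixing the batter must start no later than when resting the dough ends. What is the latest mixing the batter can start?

18:59

Preheating the oven starts at 12:11 − 219 min = 08:32.
Resting the dough ends at 08:32 + 627 min = 18:59.
Mixing the batter is bounded by resting the dough, so the latest it can start is 18:59.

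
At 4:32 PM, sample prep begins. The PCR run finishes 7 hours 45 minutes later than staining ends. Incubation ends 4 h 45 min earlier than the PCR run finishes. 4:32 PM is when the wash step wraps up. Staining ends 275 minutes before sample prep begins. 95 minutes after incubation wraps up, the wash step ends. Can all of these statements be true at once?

Yes

Staining ends at 4:32 PM − 275 min = 11:57 AM.
The PCR run ends at 11:57 AM + 465 min = 7:42 PM.
Incubation ends at 7:42 PM − 285 min = 2:57 PM.
The wash step ends at 2:57 PM + 95 min = 4:32 PM.
That matches the stated 4:32 PM, so the schedule is consistent.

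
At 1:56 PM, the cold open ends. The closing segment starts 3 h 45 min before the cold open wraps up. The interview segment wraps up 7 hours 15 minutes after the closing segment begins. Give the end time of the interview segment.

The closing segment starts at 1:56 PM − 225 min = 10:11 AM.
The interview segment ends at 10:11 AM + 435 min = 5:26 PM.

5:26 PM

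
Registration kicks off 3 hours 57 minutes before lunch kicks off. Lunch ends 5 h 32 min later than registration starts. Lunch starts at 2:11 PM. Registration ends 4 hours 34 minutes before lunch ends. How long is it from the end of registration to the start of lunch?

Registration starts at 2:11 PM − 237 min = 10:14 AM.
Lunch ends at 10:14 AM + 332 min = 3:46 PM.
Registration ends at 3:46 PM − 274 min = 11:12 AM.
From 11:12 AM to 2:11 PM is 2 h 59 min.

2 h 59 min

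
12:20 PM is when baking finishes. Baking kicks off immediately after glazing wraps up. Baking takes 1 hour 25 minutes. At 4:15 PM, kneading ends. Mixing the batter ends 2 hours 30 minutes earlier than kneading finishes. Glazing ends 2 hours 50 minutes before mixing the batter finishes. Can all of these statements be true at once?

Mixing the batter ends at 4:15 PM − 150 min = 1:45 PM.
Glazing ends at 1:45 PM − 170 min = 10:55 AM.
So baking starts at 10:55 AM.
Baking ends at 10:55 AM + 85 min = 12:20 PM.
That matches the stated 12:20 PM, so the schedule is consistent.

Yes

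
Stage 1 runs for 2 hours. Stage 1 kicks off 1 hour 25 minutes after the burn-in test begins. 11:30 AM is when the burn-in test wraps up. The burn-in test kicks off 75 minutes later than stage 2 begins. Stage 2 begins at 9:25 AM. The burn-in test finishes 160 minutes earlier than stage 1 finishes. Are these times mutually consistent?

No

The burn-in test starts at 9:25 AM + 75 min = 10:40 AM.
Stage 1 starts at 10:40 AM + 85 min = 12:05 PM.
Stage 1 ends at 12:05 PM + 120 min = 2:05 PM.
The burn-in test ends at 2:05 PM − 160 min = 11:25 AM.
But the burn-in test is also said to end at 11:30 AM — a 5-minute conflict.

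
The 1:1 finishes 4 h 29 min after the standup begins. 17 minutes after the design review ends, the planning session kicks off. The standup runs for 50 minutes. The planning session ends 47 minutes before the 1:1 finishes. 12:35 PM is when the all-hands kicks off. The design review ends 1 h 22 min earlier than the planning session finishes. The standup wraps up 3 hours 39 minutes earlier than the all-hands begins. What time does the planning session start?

10:43 AM

The standup ends at 12:35 PM − 219 min = 8:56 AM.
The standup starts at 8:56 AM − 50 min = 8:06 AM.
The 1:1 ends at 8:06 AM + 269 min = 12:35 PM.
The planning session ends at 12:35 PM − 47 min = 11:48 AM.
The design review ends at 11:48 AM − 82 min = 10:26 AM.
The planning session starts at 10:26 AM + 17 min = 10:43 AM.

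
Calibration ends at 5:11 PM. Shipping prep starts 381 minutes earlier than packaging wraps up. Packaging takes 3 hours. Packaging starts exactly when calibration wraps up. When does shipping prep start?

Packaging starts at 5:11 PM.
Packaging ends at 5:11 PM + 180 min = 8:11 PM.
Shipping prep starts at 8:11 PM − 381 min = 1:50 PM.

1:50 PM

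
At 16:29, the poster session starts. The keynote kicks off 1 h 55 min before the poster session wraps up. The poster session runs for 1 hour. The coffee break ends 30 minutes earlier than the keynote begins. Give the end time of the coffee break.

The poster session ends at 16:29 + 60 min = 17:29.
The keynote starts at 17:29 − 115 min = 15:34.
The coffee break ends at 15:34 − 30 min = 15:04.

15:04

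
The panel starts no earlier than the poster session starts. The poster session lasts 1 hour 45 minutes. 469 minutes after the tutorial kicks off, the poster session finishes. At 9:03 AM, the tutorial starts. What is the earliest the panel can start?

The poster session ends at 9:03 AM + 469 min = 4:52 PM.
The poster session starts at 4:52 PM − 105 min = 3:07 PM.
The panel is bounded by the poster session, so the earliest it can start is 3:07 PM.

3:07 PM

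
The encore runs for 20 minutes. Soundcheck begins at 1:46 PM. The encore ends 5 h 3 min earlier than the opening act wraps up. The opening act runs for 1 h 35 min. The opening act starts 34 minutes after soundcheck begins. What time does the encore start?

10:32 AM

The opening act starts at 1:46 PM + 34 min = 2:20 PM.
The opening act ends at 2:20 PM + 95 min = 3:55 PM.
The encore ends at 3:55 PM − 303 min = 10:52 AM.
The encore starts at 10:52 AM − 20 min = 10:32 AM.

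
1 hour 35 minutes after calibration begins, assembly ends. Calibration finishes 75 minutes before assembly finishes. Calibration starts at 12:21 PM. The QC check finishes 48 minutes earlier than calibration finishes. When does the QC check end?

11:53 AM

Assembly ends at 12:21 PM + 95 min = 1:56 PM.
Calibration ends at 1:56 PM − 75 min = 12:41 PM.
The QC check ends at 12:41 PM − 48 min = 11:53 AM.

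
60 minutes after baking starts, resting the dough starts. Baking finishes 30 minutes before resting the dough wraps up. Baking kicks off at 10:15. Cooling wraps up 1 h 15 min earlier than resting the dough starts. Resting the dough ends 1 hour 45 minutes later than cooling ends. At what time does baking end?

11:15

Resting the dough starts at 10:15 + 60 min = 11:15.
Cooling ends at 11:15 − 75 min = 10:00.
Resting the dough ends at 10:00 + 105 min = 11:45.
Baking ends at 11:45 − 30 min = 11:15.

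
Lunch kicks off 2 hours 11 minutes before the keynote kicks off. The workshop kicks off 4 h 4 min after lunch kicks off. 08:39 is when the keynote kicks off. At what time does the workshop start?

10:32

Lunch starts at 08:39 − 131 min = 06:28.
The workshop starts at 06:28 + 244 min = 10:32.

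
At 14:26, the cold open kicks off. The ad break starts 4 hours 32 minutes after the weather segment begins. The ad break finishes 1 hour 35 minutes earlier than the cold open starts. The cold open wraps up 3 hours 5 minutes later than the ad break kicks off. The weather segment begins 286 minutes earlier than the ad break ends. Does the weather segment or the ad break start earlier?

The ad break ends at 14:26 − 95 min = 12:51.
The weather segment starts at 12:51 − 286 min = 08:05.
The ad break starts at 08:05 + 272 min = 12:37.
The weather segment starts at 08:05 and the ad break starts at 12:37, so the weather segment is first.

the weather segment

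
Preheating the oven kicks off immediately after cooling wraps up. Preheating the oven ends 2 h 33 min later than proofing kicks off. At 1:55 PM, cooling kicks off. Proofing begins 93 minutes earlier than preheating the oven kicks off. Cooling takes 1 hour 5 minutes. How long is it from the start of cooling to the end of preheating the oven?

Cooling ends at 1:55 PM + 65 min = 3:00 PM.
So preheating the oven starts at 3:00 PM.
Proofing starts at 3:00 PM − 93 min = 1:27 PM.
Preheating the oven ends at 1:27 PM + 153 min = 4:00 PM.
From 1:55 PM to 4:00 PM is 2 h 5 min.

2 h 5 min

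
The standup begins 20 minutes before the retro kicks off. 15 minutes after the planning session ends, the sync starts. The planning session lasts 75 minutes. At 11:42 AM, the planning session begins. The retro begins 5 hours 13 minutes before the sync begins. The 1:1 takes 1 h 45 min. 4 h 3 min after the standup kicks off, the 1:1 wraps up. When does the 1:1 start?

The planning session ends at 11:42 AM + 75 min = 12:57 PM.
The sync starts at 12:57 PM + 15 min = 1:12 PM.
The retro starts at 1:12 PM − 313 min = 7:59 AM.
The standup starts at 7:59 AM − 20 min = 7:39 AM.
The 1:1 ends at 7:39 AM + 243 min = 11:42 AM.
The 1:1 starts at 11:42 AM − 105 min = 9:57 AM.

9:57 AM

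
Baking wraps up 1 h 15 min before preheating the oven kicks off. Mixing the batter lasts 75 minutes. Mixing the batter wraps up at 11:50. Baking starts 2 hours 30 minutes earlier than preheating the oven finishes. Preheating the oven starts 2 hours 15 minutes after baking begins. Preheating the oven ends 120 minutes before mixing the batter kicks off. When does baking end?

Mixing the batter starts at 11:50 − 75 min = 10:35.
Preheating the oven ends at 10:35 − 120 min = 08:35.
Baking starts at 08:35 − 150 min = 06:05.
Preheating the oven starts at 06:05 + 135 min = 08:20.
Baking ends at 08:20 − 75 min = 07:05.

07:05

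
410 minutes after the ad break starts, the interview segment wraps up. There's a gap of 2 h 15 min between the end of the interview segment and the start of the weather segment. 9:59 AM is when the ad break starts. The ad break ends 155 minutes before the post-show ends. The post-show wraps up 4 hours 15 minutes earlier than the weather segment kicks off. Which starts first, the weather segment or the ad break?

The interview segment ends at 9:59 AM + 410 min = 4:49 PM.
The weather segment starts at 4:49 PM + 135 min = 7:04 PM.
The weather segment starts at 7:04 PM and the ad break starts at 9:59 AM, so the ad break is first.

the ad break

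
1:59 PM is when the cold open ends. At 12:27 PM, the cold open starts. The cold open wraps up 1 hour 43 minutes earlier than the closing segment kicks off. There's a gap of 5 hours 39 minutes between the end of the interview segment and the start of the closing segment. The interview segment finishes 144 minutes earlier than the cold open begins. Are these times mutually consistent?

The interview segment ends at 12:27 PM − 144 min = 10:03 AM.
The closing segment starts at 10:03 AM + 339 min = 3:42 PM.
The cold open ends at 3:42 PM − 103 min = 1:59 PM.
That matches the stated 1:59 PM, so the schedule is consistent.

Yes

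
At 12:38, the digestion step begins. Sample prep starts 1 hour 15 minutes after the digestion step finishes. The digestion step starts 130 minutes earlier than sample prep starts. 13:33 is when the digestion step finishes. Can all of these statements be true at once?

Yes

Sample prep starts at 13:33 + 75 min = 14:48.
The digestion step starts at 14:48 − 130 min = 12:38.
That matches the stated 12:38, so the schedule is consistent.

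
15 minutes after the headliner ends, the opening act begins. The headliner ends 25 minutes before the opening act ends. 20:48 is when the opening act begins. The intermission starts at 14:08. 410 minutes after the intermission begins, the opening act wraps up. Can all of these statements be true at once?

The opening act ends at 14:08 + 410 min = 20:58.
The headliner ends at 20:58 − 25 min = 20:33.
The opening act starts at 20:33 + 15 min = 20:48.
That matches the stated 20:48, so the schedule is consistent.

Yes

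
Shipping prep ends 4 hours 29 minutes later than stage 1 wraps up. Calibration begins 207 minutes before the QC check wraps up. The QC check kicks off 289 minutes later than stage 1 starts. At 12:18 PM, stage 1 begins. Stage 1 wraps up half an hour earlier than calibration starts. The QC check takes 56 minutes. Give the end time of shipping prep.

6:35 PM

The QC check starts at 12:18 PM + 289 min = 5:07 PM.
The QC check ends at 5:07 PM + 56 min = 6:03 PM.
Calibration starts at 6:03 PM − 207 min = 2:36 PM.
Stage 1 ends at 2:36 PM − 30 min = 2:06 PM.
Shipping prep ends at 2:06 PM + 269 min = 6:35 PM.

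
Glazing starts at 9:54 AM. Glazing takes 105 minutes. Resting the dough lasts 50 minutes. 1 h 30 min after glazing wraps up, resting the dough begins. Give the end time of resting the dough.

Glazing ends at 9:54 AM + 105 min = 11:39 AM.
Resting the dough starts at 11:39 AM + 90 min = 1:09 PM.
Resting the dough ends at 1:09 PM + 50 min = 1:59 PM.

1:59 PM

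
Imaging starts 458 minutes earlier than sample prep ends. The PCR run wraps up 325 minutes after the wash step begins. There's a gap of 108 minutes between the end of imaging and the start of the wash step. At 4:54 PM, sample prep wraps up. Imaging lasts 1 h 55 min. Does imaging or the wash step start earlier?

Imaging starts at 4:54 PM − 458 min = 9:16 AM.
Imaging ends at 9:16 AM + 115 min = 11:11 AM.
The wash step starts at 11:11 AM + 108 min = 12:59 PM.
Imaging starts at 9:16 AM and the wash step starts at 12:59 PM, so imaging is first.

imaging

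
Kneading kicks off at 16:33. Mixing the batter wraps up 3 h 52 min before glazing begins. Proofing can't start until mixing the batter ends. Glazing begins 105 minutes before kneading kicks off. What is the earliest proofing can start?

Glazing starts at 16:33 − 105 min = 14:48.
Mixing the batter ends at 14:48 − 232 min = 10:56.
Proofing is bounded by mixing the batter, so the earliest it can start is 10:56.

10:56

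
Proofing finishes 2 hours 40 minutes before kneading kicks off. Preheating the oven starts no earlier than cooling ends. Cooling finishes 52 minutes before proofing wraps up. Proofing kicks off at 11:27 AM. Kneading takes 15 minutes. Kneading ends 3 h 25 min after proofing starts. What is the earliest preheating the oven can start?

11:05 AM

Kneading ends at 11:27 AM + 205 min = 2:52 PM.
Kneading starts at 2:52 PM − 15 min = 2:37 PM.
Proofing ends at 2:37 PM − 160 min = 11:57 AM.
Cooling ends at 11:57 AM − 52 min = 11:05 AM.
Preheating the oven is bounded by cooling, so the earliest it can start is 11:05 AM.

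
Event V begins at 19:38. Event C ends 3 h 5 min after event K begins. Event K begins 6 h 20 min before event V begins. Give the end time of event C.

16:23

Event K starts at 19:38 − 380 min = 13:18.
Event C ends at 13:18 + 185 min = 16:23.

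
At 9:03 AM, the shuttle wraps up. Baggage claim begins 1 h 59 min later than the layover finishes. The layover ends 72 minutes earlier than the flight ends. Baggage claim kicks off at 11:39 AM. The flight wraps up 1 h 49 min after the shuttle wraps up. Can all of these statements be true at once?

Yes

The flight ends at 9:03 AM + 109 min = 10:52 AM.
The layover ends at 10:52 AM − 72 min = 9:40 AM.
Baggage claim starts at 9:40 AM + 119 min = 11:39 AM.
That matches the stated 11:39 AM, so the schedule is consistent.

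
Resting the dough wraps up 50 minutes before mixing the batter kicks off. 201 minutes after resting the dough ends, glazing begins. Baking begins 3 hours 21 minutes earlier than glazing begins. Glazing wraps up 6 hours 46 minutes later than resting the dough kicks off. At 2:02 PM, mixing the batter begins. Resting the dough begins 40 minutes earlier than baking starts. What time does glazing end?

Resting the dough ends at 2:02 PM − 50 min = 1:12 PM.
Glazing starts at 1:12 PM + 201 min = 4:33 PM.
Baking starts at 4:33 PM − 201 min = 1:12 PM.
Resting the dough starts at 1:12 PM − 40 min = 12:32 PM.
Glazing ends at 12:32 PM + 406 min = 7:18 PM.

7:18 PM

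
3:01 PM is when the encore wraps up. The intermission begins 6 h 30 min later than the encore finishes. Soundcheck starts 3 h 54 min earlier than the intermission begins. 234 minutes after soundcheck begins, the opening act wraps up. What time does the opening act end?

9:31 PM

The intermission starts at 3:01 PM + 390 min = 9:31 PM.
Soundcheck starts at 9:31 PM − 234 min = 5:37 PM.
The opening act ends at 5:37 PM + 234 min = 9:31 PM.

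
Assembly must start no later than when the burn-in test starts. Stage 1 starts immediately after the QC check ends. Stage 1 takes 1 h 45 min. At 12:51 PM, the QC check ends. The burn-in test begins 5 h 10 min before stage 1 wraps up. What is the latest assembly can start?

Stage 1 starts at 12:51 PM.
Stage 1 ends at 12:51 PM + 105 min = 2:36 PM.
The burn-in test starts at 2:36 PM − 310 min = 9:26 AM.
Assembly is bounded by the burn-in test, so the latest it can start is 9:26 AM.

9:26 AM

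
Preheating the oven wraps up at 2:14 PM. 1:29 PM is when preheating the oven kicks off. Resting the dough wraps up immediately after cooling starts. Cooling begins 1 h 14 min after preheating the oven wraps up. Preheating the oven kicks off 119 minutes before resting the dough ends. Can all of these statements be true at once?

Cooling starts at 2:14 PM + 74 min = 3:28 PM.
So resting the dough ends at 3:28 PM.
Preheating the oven starts at 3:28 PM − 119 min = 1:29 PM.
That matches the stated 1:29 PM, so the schedule is consistent.

Yes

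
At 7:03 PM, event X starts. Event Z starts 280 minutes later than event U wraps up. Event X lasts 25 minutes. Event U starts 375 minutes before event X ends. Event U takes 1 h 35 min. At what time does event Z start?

7:28 PM

Event X ends at 7:03 PM + 25 min = 7:28 PM.
Event U starts at 7:28 PM − 375 min = 1:13 PM.
Event U ends at 1:13 PM + 95 min = 2:48 PM.
Event Z starts at 2:48 PM + 280 min = 7:28 PM.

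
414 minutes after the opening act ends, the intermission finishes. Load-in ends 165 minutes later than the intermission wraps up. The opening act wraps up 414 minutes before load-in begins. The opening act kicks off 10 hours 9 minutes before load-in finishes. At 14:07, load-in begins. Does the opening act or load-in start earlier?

the opening act

The opening act ends at 14:07 − 414 min = 07:13.
The intermission ends at 07:13 + 414 min = 14:07.
Load-in ends at 14:07 + 165 min = 16:52.
The opening act starts at 16:52 − 609 min = 06:43.
The opening act starts at 06:43 and load-in starts at 14:07, so the opening act is first.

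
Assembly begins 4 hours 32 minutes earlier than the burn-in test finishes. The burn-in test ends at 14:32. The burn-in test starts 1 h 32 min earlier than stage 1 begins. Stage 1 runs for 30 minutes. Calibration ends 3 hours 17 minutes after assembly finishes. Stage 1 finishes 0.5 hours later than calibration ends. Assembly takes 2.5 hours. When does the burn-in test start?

Assembly starts at 14:32 − 272 min = 10:00.
Assembly ends at 10:00 + 150 min = 12:30.
Calibration ends at 12:30 + 197 min = 15:47.
Stage 1 ends at 15:47 + 30 min = 16:17.
Stage 1 starts at 16:17 − 30 min = 15:47.
The burn-in test starts at 15:47 − 92 min = 14:15.

14:15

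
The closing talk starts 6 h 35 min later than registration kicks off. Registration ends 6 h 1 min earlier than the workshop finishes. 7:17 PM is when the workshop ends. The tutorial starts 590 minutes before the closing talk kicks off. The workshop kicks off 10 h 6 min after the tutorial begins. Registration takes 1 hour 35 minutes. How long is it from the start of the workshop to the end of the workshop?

Registration ends at 7:17 PM − 361 min = 1:16 PM.
Registration starts at 1:16 PM − 95 min = 11:41 AM.
The closing talk starts at 11:41 AM + 395 min = 6:16 PM.
The tutorial starts at 6:16 PM − 590 min = 8:26 AM.
The workshop starts at 8:26 AM + 606 min = 6:32 PM.
From 6:32 PM to 7:17 PM is 45 minutes.

45 minutes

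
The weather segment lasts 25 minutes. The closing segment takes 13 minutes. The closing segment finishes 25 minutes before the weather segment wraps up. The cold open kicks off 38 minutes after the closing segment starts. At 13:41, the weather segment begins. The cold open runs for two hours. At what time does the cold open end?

The weather segment ends at 13:41 + 25 min = 14:06.
The closing segment ends at 14:06 − 25 min = 13:41.
The closing segment starts at 13:41 − 13 min = 13:28.
The cold open starts at 13:28 + 38 min = 14:06.
The cold open ends at 14:06 + 120 min = 16:06.

16:06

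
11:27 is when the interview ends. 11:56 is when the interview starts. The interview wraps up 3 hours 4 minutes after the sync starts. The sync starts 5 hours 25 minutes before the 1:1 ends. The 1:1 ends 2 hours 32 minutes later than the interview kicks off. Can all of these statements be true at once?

The 1:1 ends at 11:56 + 152 min = 14:28.
The sync starts at 14:28 − 325 min = 09:03.
The interview ends at 09:03 + 184 min = 12:07.
But the interview is also said to end at 11:27 — a 40-minute conflict.

No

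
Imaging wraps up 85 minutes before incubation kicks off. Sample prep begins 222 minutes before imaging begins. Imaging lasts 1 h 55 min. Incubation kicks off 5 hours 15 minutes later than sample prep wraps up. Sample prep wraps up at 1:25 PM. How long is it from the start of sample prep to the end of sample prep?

Incubation starts at 1:25 PM + 315 min = 6:40 PM.
Imaging ends at 6:40 PM − 85 min = 5:15 PM.
Imaging starts at 5:15 PM − 115 min = 3:20 PM.
Sample prep starts at 3:20 PM − 222 min = 11:38 AM.
From 11:38 AM to 1:25 PM is 107 minutes.

107 minutes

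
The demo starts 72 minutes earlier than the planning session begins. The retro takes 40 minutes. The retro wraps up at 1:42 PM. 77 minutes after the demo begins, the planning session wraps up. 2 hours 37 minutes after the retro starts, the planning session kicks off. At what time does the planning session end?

The retro starts at 1:42 PM − 40 min = 1:02 PM.
The planning session starts at 1:02 PM + 157 min = 3:39 PM.
The demo starts at 3:39 PM − 72 min = 2:27 PM.
The planning session ends at 2:27 PM + 77 min = 3:44 PM.

3:44 PM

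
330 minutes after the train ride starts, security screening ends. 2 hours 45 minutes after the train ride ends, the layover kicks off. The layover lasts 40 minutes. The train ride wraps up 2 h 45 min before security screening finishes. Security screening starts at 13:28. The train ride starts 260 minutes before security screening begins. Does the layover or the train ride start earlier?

the train ride

The train ride starts at 13:28 − 260 min = 09:08.
Security screening ends at 09:08 + 330 min = 14:38.
The train ride ends at 14:38 − 165 min = 11:53.
The layover starts at 11:53 + 165 min = 14:38.
The layover starts at 14:38 and the train ride starts at 09:08, so the train ride is first.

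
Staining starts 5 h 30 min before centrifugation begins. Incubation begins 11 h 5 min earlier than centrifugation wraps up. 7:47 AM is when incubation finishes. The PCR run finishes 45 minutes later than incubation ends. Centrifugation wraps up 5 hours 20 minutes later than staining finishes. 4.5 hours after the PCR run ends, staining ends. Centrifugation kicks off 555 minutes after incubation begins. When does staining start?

11:02 AM

The PCR run ends at 7:47 AM + 45 min = 8:32 AM.
Staining ends at 8:32 AM + 270 min = 1:02 PM.
Centrifugation ends at 1:02 PM + 320 min = 6:22 PM.
Incubation starts at 6:22 PM − 665 min = 7:17 AM.
Centrifugation starts at 7:17 AM + 555 min = 4:32 PM.
Staining starts at 4:32 PM − 330 min = 11:02 AM.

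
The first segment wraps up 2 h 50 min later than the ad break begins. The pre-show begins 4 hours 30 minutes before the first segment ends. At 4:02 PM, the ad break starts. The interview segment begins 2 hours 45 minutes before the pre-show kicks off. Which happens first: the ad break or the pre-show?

The first segment ends at 4:02 PM + 170 min = 6:52 PM.
The pre-show starts at 6:52 PM − 270 min = 2:22 PM.
The ad break starts at 4:02 PM and the pre-show starts at 2:22 PM, so the pre-show is first.

the pre-show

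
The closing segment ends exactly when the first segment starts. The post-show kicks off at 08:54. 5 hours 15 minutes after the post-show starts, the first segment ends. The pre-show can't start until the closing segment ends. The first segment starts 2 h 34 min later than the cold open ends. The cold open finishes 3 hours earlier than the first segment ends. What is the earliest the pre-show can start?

The first segment ends at 08:54 + 315 min = 14:09.
The cold open ends at 14:09 − 180 min = 11:09.
The first segment starts at 11:09 + 154 min = 13:43.
So the closing segment ends at 13:43.
The pre-show is bounded by the closing segment, so the earliest it can start is 13:43.

13:43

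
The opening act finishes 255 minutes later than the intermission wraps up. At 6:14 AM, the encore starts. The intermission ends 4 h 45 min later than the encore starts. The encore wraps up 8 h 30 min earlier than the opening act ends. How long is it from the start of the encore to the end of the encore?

30 minutes

The intermission ends at 6:14 AM + 285 min = 10:59 AM.
The opening act ends at 10:59 AM + 255 min = 3:14 PM.
The encore ends at 3:14 PM − 510 min = 6:44 AM.
From 6:14 AM to 6:44 AM is 30 minutes.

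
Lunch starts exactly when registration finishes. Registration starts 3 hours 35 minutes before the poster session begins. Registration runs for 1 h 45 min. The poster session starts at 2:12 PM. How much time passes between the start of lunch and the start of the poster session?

110 minutes

Registration starts at 2:12 PM − 215 min = 10:37 AM.
Registration ends at 10:37 AM + 105 min = 12:22 PM.
So lunch starts at 12:22 PM.
From 12:22 PM to 2:12 PM is 110 minutes.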